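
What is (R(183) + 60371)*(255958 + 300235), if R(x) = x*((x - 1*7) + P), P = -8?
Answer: 50677525195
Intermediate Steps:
R(x) = x*(-15 + x) (R(x) = x*((x - 1*7) - 8) = x*((x - 7) - 8) = x*((-7 + x) - 8) = x*(-15 + x))
(R(183) + 60371)*(255958 + 300235) = (183*(-15 + 183) + 60371)*(255958 + 300235) = (183*168 + 60371)*556193 = (30744 + 60371)*556193 = 91115*556193 = 50677525195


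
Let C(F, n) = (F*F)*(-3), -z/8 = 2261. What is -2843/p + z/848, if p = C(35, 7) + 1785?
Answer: -992983/50085 ≈ -19.826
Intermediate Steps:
z = -18088 (z = -8*2261 = -18088)
C(F, n) = -3*F² (C(F, n) = F²*(-3) = -3*F²)
p = -1890 (p = -3*35² + 1785 = -3*1225 + 1785 = -3675 + 1785 = -1890)
-2843/p + z/848 = -2843/(-1890) - 18088/848 = -2843*(-1/1890) - 18088*1/848 = 2843/1890 - 2261/106 = -992983/50085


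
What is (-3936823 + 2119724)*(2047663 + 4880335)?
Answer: -12588858237802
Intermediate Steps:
(-3936823 + 2119724)*(2047663 + 4880335) = -1817099*6927998 = -12588858237802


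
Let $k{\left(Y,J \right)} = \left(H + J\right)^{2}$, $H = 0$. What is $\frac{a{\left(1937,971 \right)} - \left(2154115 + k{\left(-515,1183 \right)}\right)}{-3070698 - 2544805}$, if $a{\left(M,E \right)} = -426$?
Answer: $\frac{3554030}{5615503} \approx 0.6329$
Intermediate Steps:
$k{\left(Y,J \right)} = J^{2}$ ($k{\left(Y,J \right)} = \left(0 + J\right)^{2} = J^{2}$)
$\frac{a{\left(1937,971 \right)} - \left(2154115 + k{\left(-515,1183 \right)}\right)}{-3070698 - 2544805} = \frac{-426 - 3553604}{-3070698 - 2544805} = \frac{-426 - 3553604}{-5615503} = \left(-426 - 3553604\right) \left(- \frac{1}{5615503}\right) = \left(-3554030\right) \left(- \frac{1}{5615503}\right) = \frac{3554030}{5615503}$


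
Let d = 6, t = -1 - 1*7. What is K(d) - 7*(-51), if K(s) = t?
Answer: 349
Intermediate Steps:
t = -8 (t = -1 - 7 = -8)
K(s) = -8
K(d) - 7*(-51) = -8 - 7*(-51) = -8 + 357 = 349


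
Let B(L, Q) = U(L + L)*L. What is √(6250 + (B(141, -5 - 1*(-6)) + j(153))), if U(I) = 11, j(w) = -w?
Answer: 4*√478 ≈ 87.453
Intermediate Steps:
B(L, Q) = 11*L
√(6250 + (B(141, -5 - 1*(-6)) + j(153))) = √(6250 + (11*141 - 1*153)) = √(6250 + (1551 - 153)) = √(6250 + 1398) = √7648 = 4*√478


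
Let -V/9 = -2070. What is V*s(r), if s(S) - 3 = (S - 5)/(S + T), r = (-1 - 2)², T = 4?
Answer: 801090/13 ≈ 61622.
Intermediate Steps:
V = 18630 (V = -9*(-2070) = 18630)
r = 9 (r = (-3)² = 9)
s(S) = 3 + (-5 + S)/(4 + S) (s(S) = 3 + (S - 5)/(S + 4) = 3 + (-5 + S)/(4 + S))
V*s(r) = 18630*((7 + 4*9)/(4 + 9)) = 18630*((7 + 36)/13) = 18630*((1/13)*43) = 18630*(43/13) = 801090/13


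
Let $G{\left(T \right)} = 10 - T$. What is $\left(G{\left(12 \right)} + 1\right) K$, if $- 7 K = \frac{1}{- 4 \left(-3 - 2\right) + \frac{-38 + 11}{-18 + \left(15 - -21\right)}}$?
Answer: $\frac{2}{259} \approx 0.007722$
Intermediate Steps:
$K = - \frac{2}{259}$ ($K = - \frac{1}{7 \left(- 4 \left(-3 - 2\right) + \frac{-38 + 11}{-18 + \left(15 - -21\right)}\right)} = - \frac{1}{7 \left(\left(-4\right) \left(-5\right) - \frac{27}{-18 + \left(15 + 21\right)}\right)} = - \frac{1}{7 \left(20 - \frac{27}{-18 + 36}\right)} = - \frac{1}{7 \left(20 - \frac{27}{18}\right)} = - \frac{1}{7 \left(20 - \frac{3}{2}\right)} = - \frac{1}{7 \cdot \frac{37}{2}} = \left(- \frac{1}{7}\right) \frac{2}{37} = - \frac{2}{259} \approx -0.007722$)
$\left(G{\left(12 \right)} + 1\right) K = \left(\left(10 - 12\right) + 1\right) \left(- \frac{2}{259}\right) = \left(-2 + 1\right) \left(- \frac{2}{259}\right) = \left(-1\right) \left(- \frac{2}{259}\right) = \frac{2}{259}$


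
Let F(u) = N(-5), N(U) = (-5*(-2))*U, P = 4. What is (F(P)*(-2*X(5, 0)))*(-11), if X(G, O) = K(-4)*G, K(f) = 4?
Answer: -22000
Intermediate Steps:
N(U) = 10*U
X(G, O) = 4*G
F(u) = -50 (F(u) = 10*(-5) = -50)
(F(P)*(-2*X(5, 0)))*(-11) = -(-100)*4*5*(-11) = -(-100)*20*(-11) = -50*(-40)*(-11) = 2000*(-11) = -22000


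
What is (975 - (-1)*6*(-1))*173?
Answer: 167637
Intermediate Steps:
(975 - (-1)*6*(-1))*173 = (975 - 1*(-6)*(-1))*173 = (975 + 6*(-1))*173 = (975 - 6)*173 = 969*173 = 167637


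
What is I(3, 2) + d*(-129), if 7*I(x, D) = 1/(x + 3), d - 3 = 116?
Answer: -644741/42 ≈ -15351.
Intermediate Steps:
d = 119 (d = 3 + 116 = 119)
I(x, D) = 1/(7*(3 + x)) (I(x, D) = 1/(7*(x + 3)) = 1/(7*(3 + x)))
I(3, 2) + d*(-129) = 1/(7*(3 + 3)) + 119*(-129) = (⅐)/6 - 15351 = (⅐)*(⅙) - 15351 = 1/42 - 15351 = -644741/42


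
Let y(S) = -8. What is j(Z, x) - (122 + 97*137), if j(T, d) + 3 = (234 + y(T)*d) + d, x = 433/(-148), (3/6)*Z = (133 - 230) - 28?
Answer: -1947609/148 ≈ -13160.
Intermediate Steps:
Z = -250 (Z = 2*((133 - 230) - 28) = 2*(-97 - 28) = 2*(-125) = -250)
x = -433/148 (x = 433*(-1/148) = -433/148 ≈ -2.9257)
j(T, d) = 231 - 7*d (j(T, d) = -3 + ((234 - 8*d) + d) = -3 + (234 - 7*d) = 231 - 7*d)
j(Z, x) - (122 + 97*137) = (231 - 7*(-433/148)) - (122 + 97*137) = (231 + 3031/148) - (122 + 13289) = 37219/148 - 1*13411 = 37219/148 - 13411 = -1947609/148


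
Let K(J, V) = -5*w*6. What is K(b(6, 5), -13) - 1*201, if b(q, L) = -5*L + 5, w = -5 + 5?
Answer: -201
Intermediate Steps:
w = 0
b(q, L) = 5 - 5*L
K(J, V) = 0 (K(J, V) = -5*0*6 = 0*6 = 0)
K(b(6, 5), -13) - 1*201 = 0 - 1*201 = 0 - 201 = -201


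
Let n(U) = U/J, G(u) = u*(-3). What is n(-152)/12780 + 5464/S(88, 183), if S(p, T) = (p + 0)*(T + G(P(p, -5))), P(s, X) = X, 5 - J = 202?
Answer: 47774801/152318430 ≈ 0.31365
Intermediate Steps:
J = -197 (J = 5 - 1*202 = 5 - 202 = -197)
G(u) = -3*u
S(p, T) = p*(15 + T) (S(p, T) = (p + 0)*(T - 3*(-5)) = p*(T + 15) = p*(15 + T))
n(U) = -U/197 (n(U) = U/(-197) = U*(-1/197) = -U/197)
n(-152)/12780 + 5464/S(88, 183) = -1/197*(-152)/12780 + 5464/((88*(15 + 183))) = (152/197)*(1/12780) + 5464/((88*198)) = 38/629415 + 5464/17424 = 38/629415 + 5464*(1/17424) = 38/629415 + 683/2178 = 47774801/152318430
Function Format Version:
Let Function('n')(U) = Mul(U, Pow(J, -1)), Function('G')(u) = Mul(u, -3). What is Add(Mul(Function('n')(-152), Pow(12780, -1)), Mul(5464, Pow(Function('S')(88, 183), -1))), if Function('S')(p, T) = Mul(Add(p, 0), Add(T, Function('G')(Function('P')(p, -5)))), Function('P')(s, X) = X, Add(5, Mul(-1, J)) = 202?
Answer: Rational(47774801, 152318430) ≈ 0.31365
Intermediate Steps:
J = -197 (J = Add(5, Mul(-1, 202)) = Add(5, -202) = -197)
Function('G')(u) = Mul(-3, u)
Function('S')(p, T) = Mul(p, Add(15, T)) (Function('S')(p, T) = Mul(Add(p, 0), Add(T, Mul(-3, -5))) = Mul(p, Add(T, 15)) = Mul(p, Add(15, T)))
Function('n')(U) = Mul(Rational(-1, 197), U) (Function('n')(U) = Mul(U, Pow(-197, -1)) = Mul(U, Rational(-1, 197)) = Mul(Rational(-1, 197), U))
Add(Mul(Function('n')(-152), Pow(12780, -1)), Mul(5464, Pow(Function('S')(88, 183), -1))) = Add(Mul(Mul(Rational(-1, 197), -152), Pow(12780, -1)), Mul(5464, Pow(Mul(88, Add(15, 183)), -1))) = Add(Mul(Rational(152, 197), Rational(1, 12780)), Mul(5464, Pow(Mul(88, 198), -1))) = Add(Rational(38, 629415), Mul(5464, Pow(17424, -1))) = Add(Rational(38, 629415), Mul(5464, Rational(1, 17424))) = Add(Rational(38, 629415), Rational(683, 2178)) = Rational(47774801, 152318430)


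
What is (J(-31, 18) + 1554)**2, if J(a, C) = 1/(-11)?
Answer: 292170649/121 ≈ 2.4146e+6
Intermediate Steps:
J(a, C) = -1/11
(J(-31, 18) + 1554)**2 = (-1/11 + 1554)**2 = (17093/11)**2 = 292170649/121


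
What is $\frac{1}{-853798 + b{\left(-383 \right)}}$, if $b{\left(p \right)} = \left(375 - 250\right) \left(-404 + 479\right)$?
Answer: $- \frac{1}{844423} \approx -1.1842 \cdot 10^{-6}$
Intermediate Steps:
$b{\left(p \right)} = 9375$ ($b{\left(p \right)} = 125 \cdot 75 = 9375$)
$\frac{1}{-853798 + b{\left(-383 \right)}} = \frac{1}{-853798 + 9375} = \frac{1}{-844423} = - \frac{1}{844423}$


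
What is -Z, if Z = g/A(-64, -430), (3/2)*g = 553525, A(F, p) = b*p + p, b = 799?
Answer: 22141/20640 ≈ 1.0727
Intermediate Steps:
A(F, p) = 800*p (A(F, p) = 799*p + p = 800*p)
g = 1107050/3 (g = (⅔)*553525 = 1107050/3 ≈ 3.6902e+5)
Z = -22141/20640 (Z = 1107050/(3*((800*(-430)))) = (1107050/3)/(-344000) = (1107050/3)*(-1/344000) = -22141/20640 ≈ -1.0727)
-Z = -1*(-22141/20640) = 22141/20640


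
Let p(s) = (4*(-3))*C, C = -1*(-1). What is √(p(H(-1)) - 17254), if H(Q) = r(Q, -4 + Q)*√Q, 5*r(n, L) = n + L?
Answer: I*√17266 ≈ 131.4*I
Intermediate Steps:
C = 1
r(n, L) = L/5 + n/5 (r(n, L) = (n + L)/5 = (L + n)/5 = L/5 + n/5)
H(Q) = √Q*(-⅘ + 2*Q/5) (H(Q) = ((-4 + Q)/5 + Q/5)*√Q = ((-⅘ + Q/5) + Q/5)*√Q = (-⅘ + 2*Q/5)*√Q = √Q*(-⅘ + 2*Q/5))
p(s) = -12 (p(s) = (4*(-3))*1 = -12*1 = -12)
√(p(H(-1)) - 17254) = √(-12 - 17254) = √(-17266) = I*√17266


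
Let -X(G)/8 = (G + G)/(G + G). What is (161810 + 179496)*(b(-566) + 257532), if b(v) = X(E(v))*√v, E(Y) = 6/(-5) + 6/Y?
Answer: 87897216792 - 2730448*I*√566 ≈ 8.7897e+10 - 6.4959e+7*I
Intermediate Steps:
E(Y) = -6/5 + 6/Y (E(Y) = 6*(-⅕) + 6/Y = -6/5 + 6/Y)
X(G) = -8 (X(G) = -8*(G + G)/(G + G) = -8*2*G/(2*G) = -8*2*G*1/(2*G) = -8*1 = -8)
b(v) = -8*√v
(161810 + 179496)*(b(-566) + 257532) = (161810 + 179496)*(-8*I*√566 + 257532) = 341306*(-8*I*√566 + 257532) = 341306*(257532 - 8*I*√566) = 87897216792 - 2730448*I*√566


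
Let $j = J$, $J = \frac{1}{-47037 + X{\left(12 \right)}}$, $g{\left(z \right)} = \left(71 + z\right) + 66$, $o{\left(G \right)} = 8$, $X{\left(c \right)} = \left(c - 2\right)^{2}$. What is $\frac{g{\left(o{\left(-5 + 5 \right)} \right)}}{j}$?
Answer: $-6805865$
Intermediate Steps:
$X{\left(c \right)} = \left(-2 + c\right)^{2}$
$g{\left(z \right)} = 137 + z$
$J = - \frac{1}{46937}$ ($J = \frac{1}{-47037 + \left(-2 + 12\right)^{2}} = \frac{1}{-47037 + 10^{2}} = \frac{1}{-47037 + 100} = \frac{1}{-46937} = - \frac{1}{46937} \approx -2.1305 \cdot 10^{-5}$)
$j = - \frac{1}{46937} \approx -2.1305 \cdot 10^{-5}$
$\frac{g{\left(o{\left(-5 + 5 \right)} \right)}}{j} = \frac{137 + 8}{- \frac{1}{46937}} = 145 \left(-46937\right) = -6805865$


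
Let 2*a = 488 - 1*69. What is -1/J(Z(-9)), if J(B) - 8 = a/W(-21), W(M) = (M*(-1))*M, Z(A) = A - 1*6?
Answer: -882/6637 ≈ -0.13289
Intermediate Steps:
Z(A) = -6 + A (Z(A) = A - 6 = -6 + A)
a = 419/2 (a = (488 - 1*69)/2 = (488 - 69)/2 = (½)*419 = 419/2 ≈ 209.50)
W(M) = -M² (W(M) = (-M)*M = -M²)
J(B) = 6637/882 (J(B) = 8 + 419/(2*((-1*(-21)²))) = 8 + 419/(2*((-1*441))) = 8 + (419/2)/(-441) = 8 + (419/2)*(-1/441) = 8 - 419/882 = 6637/882)
-1/J(Z(-9)) = -1/6637/882 = -1*882/6637 = -882/6637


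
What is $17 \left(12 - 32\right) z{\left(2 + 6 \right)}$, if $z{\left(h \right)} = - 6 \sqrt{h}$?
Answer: $4080 \sqrt{2} \approx 5770.0$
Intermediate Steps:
$17 \left(12 - 32\right) z{\left(2 + 6 \right)} = 17 \left(12 - 32\right) \left(- 6 \sqrt{2 + 6}\right) = 17 \left(-20\right) \left(- 6 \sqrt{8}\right) = - 340 \left(- 6 \cdot 2 \sqrt{2}\right) = - 340 \left(- 12 \sqrt{2}\right) = 4080 \sqrt{2}$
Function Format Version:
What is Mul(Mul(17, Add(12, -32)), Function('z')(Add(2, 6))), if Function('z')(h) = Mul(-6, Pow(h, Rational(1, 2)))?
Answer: Mul(4080, Pow(2, Rational(1, 2))) ≈ 5770.0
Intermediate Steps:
Mul(Mul(17, Add(12, -32)), Function('z')(Add(2, 6))) = Mul(Mul(17, Add(12, -32)), Mul(-6, Pow(Add(2, 6), Rational(1, 2)))) = Mul(Mul(17, -20), Mul(-6, Pow(8, Rational(1, 2)))) = Mul(-340, Mul(-6, Mul(2, Pow(2, Rational(1, 2))))) = Mul(-340, Mul(-12, Pow(2, Rational(1, 2)))) = Mul(4080, Pow(2, Rational(1, 2)))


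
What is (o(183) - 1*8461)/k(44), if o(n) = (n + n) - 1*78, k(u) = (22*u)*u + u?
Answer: -743/3876 ≈ -0.19169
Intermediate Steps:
k(u) = u + 22*u**2 (k(u) = 22*u**2 + u = u + 22*u**2)
o(n) = -78 + 2*n (o(n) = 2*n - 78 = -78 + 2*n)
(o(183) - 1*8461)/k(44) = ((-78 + 2*183) - 1*8461)/((44*(1 + 22*44))) = ((-78 + 366) - 8461)/((44*(1 + 968))) = (288 - 8461)/((44*969)) = -8173/42636 = -8173*1/42636 = -743/3876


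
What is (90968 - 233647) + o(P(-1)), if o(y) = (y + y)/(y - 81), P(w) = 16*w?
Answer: -13839831/97 ≈ -1.4268e+5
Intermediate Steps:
o(y) = 2*y/(-81 + y) (o(y) = (2*y)/(-81 + y) = 2*y/(-81 + y))
(90968 - 233647) + o(P(-1)) = (90968 - 233647) + 2*(16*(-1))/(-81 + 16*(-1)) = -142679 + 2*(-16)/(-81 - 16) = -142679 + 2*(-16)/(-97) = -142679 + 2*(-16)*(-1/97) = -142679 + 32/97 = -13839831/97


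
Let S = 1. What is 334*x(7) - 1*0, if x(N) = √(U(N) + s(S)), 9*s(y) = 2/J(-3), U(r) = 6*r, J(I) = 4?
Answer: 167*√1514/3 ≈ 2166.0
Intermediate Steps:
s(y) = 1/18 (s(y) = (2/4)/9 = (2*(¼))/9 = (⅑)*(½) = 1/18)
x(N) = √(1/18 + 6*N) (x(N) = √(6*N + 1/18) = √(1/18 + 6*N))
334*x(7) - 1*0 = 334*(√(2 + 216*7)/6) - 1*0 = 334*(√(2 + 1512)/6) + 0 = 334*(√1514/6) + 0 = 167*√1514/3 + 0 = 167*√1514/3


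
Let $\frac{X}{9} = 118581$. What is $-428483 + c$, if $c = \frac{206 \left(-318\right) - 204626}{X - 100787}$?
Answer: $- \frac{207052118810}{483221} \approx -4.2848 \cdot 10^{5}$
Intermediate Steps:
$X = 1067229$ ($X = 9 \cdot 118581 = 1067229$)
$c = - \frac{135067}{483221}$ ($c = \frac{206 \left(-318\right) - 204626}{1067229 - 100787} = \frac{-65508 - 204626}{966442} = \left(-270134\right) \frac{1}{966442} = - \frac{135067}{483221} \approx -0.27951$)
$-428483 + c = -428483 - \frac{135067}{483221} = - \frac{207052118810}{483221}$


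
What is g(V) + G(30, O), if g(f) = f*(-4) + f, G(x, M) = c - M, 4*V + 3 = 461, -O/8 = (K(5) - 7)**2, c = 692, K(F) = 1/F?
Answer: 35921/50 ≈ 718.42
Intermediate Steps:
O = -9248/25 (O = -8*(1/5 - 7)**2 = -8*(-34/5)**2 = -8*1156/25 = -9248/25 ≈ -369.92)
V = 229/2 (V = -3/4 + (1/4)*461 = -3/4 + 461/4 = 229/2 ≈ 114.50)
G(x, M) = 692 - M
g(f) = -3*f (g(f) = -4*f + f = -3*f)
g(V) + G(30, O) = -3*229/2 + (692 - 1*(-9248/25)) = -687/2 + (692 + 9248/25) = -687/2 + 26548/25 = 35921/50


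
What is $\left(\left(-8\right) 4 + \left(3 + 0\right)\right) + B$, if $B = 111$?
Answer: $82$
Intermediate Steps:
$\left(\left(-8\right) 4 + \left(3 + 0\right)\right) + B = \left(\left(-8\right) 4 + \left(3 + 0\right)\right) + 111 = \left(-32 + 3\right) + 111 = -29 + 111 = 82$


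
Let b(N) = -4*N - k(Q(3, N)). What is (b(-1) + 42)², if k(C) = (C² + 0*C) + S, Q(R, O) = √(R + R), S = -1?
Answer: 1681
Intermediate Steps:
Q(R, O) = √2*√R (Q(R, O) = √(2*R) = √2*√R)
k(C) = -1 + C² (k(C) = (C² + 0*C) - 1 = (C² + 0) - 1 = C² - 1 = -1 + C²)
b(N) = -5 - 4*N (b(N) = -4*N - (-1 + (√2*√3)²) = -4*N - (-1 + (√6)²) = -4*N - (-1 + 6) = -4*N - 1*5 = -4*N - 5 = -5 - 4*N)
(b(-1) + 42)² = ((-5 - 4*(-1)) + 42)² = ((-5 + 4) + 42)² = (-1 + 42)² = 41² = 1681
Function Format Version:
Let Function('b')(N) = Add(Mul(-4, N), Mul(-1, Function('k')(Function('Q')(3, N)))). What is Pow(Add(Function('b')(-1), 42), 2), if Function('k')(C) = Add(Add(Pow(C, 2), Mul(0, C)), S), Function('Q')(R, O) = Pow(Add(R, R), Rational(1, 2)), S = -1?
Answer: 1681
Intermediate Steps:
Function('Q')(R, O) = Mul(Pow(2, Rational(1, 2)), Pow(R, Rational(1, 2))) (Function('Q')(R, O) = Pow(Mul(2, R), Rational(1, 2)) = Mul(Pow(2, Rational(1, 2)), Pow(R, Rational(1, 2))))
Function('k')(C) = Add(-1, Pow(C, 2)) (Function('k')(C) = Add(Add(Pow(C, 2), Mul(0, C)), -1) = Add(Add(Pow(C, 2), 0), -1) = Add(Pow(C, 2), -1) = Add(-1, Pow(C, 2)))
Function('b')(N) = Add(-5, Mul(-4, N)) (Function('b')(N) = Add(Mul(-4, N), Mul(-1, Add(-1, Pow(Mul(Pow(2, Rational(1, 2)), Pow(3, Rational(1, 2))), 2)))) = Add(Mul(-4, N), Mul(-1, Add(-1, Pow(Pow(6, Rational(1, 2)), 2)))) = Add(Mul(-4, N), Mul(-1, Add(-1, 6))) = Add(Mul(-4, N), Mul(-1, 5)) = Add(Mul(-4, N), -5) = Add(-5, Mul(-4, N)))
Pow(Add(Function('b')(-1), 42), 2) = Pow(Add(Add(-5, Mul(-4, -1)), 42), 2) = Pow(Add(Add(-5, 4), 42), 2) = Pow(Add(-1, 42), 2) = Pow(41, 2) = 1681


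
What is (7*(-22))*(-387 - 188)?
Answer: 88550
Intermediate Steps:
(7*(-22))*(-387 - 188) = -154*(-575) = 88550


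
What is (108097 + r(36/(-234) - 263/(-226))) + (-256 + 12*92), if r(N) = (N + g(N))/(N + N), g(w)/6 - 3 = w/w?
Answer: 215517703/1978 ≈ 1.0896e+5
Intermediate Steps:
g(w) = 24 (g(w) = 18 + 6*(w/w) = 18 + 6*1 = 18 + 6 = 24)
r(N) = (24 + N)/(2*N) (r(N) = (N + 24)/(N + N) = (24 + N)/((2*N)) = (24 + N)*(1/(2*N)) = (24 + N)/(2*N))
(108097 + r(36/(-234) - 263/(-226))) + (-256 + 12*92) = (108097 + (24 + (36/(-234) - 263/(-226)))/(2*(36/(-234) - 263/(-226)))) + (-256 + 12*92) = (108097 + (24 + (36*(-1/234) - 263*(-1/226)))/(2*(36*(-1/234) - 263*(-1/226)))) + (-256 + 1104) = (108097 + (24 + (-2/13 + 263/226))/(2*(-2/13 + 263/226))) + 848 = (108097 + (24 + 2967/2938)/(2*(2967/2938))) + 848 = (108097 + (½)*(2938/2967)*(73479/2938)) + 848 = (108097 + 24493/1978) + 848 = 213840359/1978 + 848 = 215517703/1978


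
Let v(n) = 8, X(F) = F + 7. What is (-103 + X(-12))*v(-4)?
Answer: -864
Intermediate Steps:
X(F) = 7 + F
(-103 + X(-12))*v(-4) = (-103 + (7 - 12))*8 = (-103 - 5)*8 = -108*8 = -864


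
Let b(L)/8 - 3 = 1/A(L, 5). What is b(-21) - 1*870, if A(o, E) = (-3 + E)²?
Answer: -844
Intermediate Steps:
b(L) = 26 (b(L) = 24 + 8/((-3 + 5)²) = 24 + 8/(2²) = 24 + 8/4 = 24 + 8*(¼) = 24 + 2 = 26)
b(-21) - 1*870 = 26 - 1*870 = 26 - 870 = -844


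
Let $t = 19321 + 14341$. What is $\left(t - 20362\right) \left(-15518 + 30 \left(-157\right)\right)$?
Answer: $-269032400$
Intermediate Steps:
$t = 33662$
$\left(t - 20362\right) \left(-15518 + 30 \left(-157\right)\right) = \left(33662 - 20362\right) \left(-15518 + 30 \left(-157\right)\right) = 13300 \left(-15518 - 4710\right) = 13300 \left(-20228\right) = -269032400$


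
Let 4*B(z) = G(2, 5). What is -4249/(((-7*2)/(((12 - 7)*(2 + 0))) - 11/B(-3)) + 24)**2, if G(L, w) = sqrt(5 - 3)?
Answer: -561004575/18666823 - 377250500*sqrt(2)/18666823 ≈ -58.634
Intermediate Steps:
G(L, w) = sqrt(2)
B(z) = sqrt(2)/4
-4249/(((-7*2)/(((12 - 7)*(2 + 0))) - 11/B(-3)) + 24)**2 = -4249/(((-7*2)/(((12 - 7)*(2 + 0))) - 11*2*sqrt(2)) + 24)**2 = -4249/((-14/(5*2) - 22*sqrt(2)) + 24)**2 = -4249/((-14/10 - 22*sqrt(2)) + 24)**2 = -4249/((-14*1/10 - 22*sqrt(2)) + 24)**2 = -4249/((-7/5 - 22*sqrt(2)) + 24)**2 = -4249/(113/5 - 22*sqrt(2))**2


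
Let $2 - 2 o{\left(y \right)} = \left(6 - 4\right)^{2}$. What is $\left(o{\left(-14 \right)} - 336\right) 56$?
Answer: $-18872$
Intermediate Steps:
$o{\left(y \right)} = -1$ ($o{\left(y \right)} = 1 - \frac{\left(6 - 4\right)^{2}}{2} = 1 - \frac{2^{2}}{2} = 1 - 2 = -1$)
$\left(o{\left(-14 \right)} - 336\right) 56 = \left(-1 - 336\right) 56 = \left(-337\right) 56 = -18872$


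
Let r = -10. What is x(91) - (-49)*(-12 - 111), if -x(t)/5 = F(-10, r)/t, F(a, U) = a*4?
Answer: -548257/91 ≈ -6024.8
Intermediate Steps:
F(a, U) = 4*a
x(t) = 200/t (x(t) = -5*4*(-10)/t = -(-200)/t = 200/t)
x(91) - (-49)*(-12 - 111) = 200/91 - (-49)*(-12 - 111) = 200*(1/91) - (-49)*(-123) = 200/91 - 1*6027 = 200/91 - 6027 = -548257/91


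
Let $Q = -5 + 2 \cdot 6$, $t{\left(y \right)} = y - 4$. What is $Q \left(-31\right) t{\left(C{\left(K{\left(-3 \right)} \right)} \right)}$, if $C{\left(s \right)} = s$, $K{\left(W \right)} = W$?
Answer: $1519$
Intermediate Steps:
$t{\left(y \right)} = -4 + y$ ($t{\left(y \right)} = y - 4 = -4 + y$)
$Q = 7$ ($Q = -5 + 12 = 7$)
$Q \left(-31\right) t{\left(C{\left(K{\left(-3 \right)} \right)} \right)} = 7 \left(-31\right) \left(-4 - 3\right) = \left(-217\right) \left(-7\right) = 1519$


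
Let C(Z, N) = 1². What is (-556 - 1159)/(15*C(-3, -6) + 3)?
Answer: -1715/18 ≈ -95.278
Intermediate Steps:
C(Z, N) = 1
(-556 - 1159)/(15*C(-3, -6) + 3) = (-556 - 1159)/(15*1 + 3) = -1715/(15 + 3) = -1715/18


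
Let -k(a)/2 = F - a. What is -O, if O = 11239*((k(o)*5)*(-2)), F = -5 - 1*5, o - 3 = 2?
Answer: 3371700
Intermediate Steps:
o = 5 (o = 3 + 2 = 5)
F = -10 (F = -5 - 5 = -10)
k(a) = 20 + 2*a (k(a) = -2*(-10 - a) = 20 + 2*a)
O = -3371700 (O = 11239*(((20 + 2*5)*5)*(-2)) = 11239*(((20 + 10)*5)*(-2)) = 11239*((30*5)*(-2)) = 11239*(150*(-2)) = 11239*(-300) = -3371700)
-O = -1*(-3371700) = 3371700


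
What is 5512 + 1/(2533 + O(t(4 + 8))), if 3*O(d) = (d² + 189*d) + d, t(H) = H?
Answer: 18415593/3341 ≈ 5512.0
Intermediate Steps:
O(d) = d²/3 + 190*d/3 (O(d) = ((d² + 189*d) + d)/3 = (d² + 190*d)/3 = d²/3 + 190*d/3)
5512 + 1/(2533 + O(t(4 + 8))) = 5512 + 1/(2533 + (4 + 8)*(190 + (4 + 8))/3) = 5512 + 1/(2533 + (⅓)*12*(190 + 12)) = 5512 + 1/(2533 + (⅓)*12*202) = 5512 + 1/(2533 + 808) = 5512 + 1/3341 = 18415593/3341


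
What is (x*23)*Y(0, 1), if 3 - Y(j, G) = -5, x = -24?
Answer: -4416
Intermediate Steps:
Y(j, G) = 8 (Y(j, G) = 3 - 1*(-5) = 3 + 5 = 8)
(x*23)*Y(0, 1) = -24*23*8 = -552*8 = -4416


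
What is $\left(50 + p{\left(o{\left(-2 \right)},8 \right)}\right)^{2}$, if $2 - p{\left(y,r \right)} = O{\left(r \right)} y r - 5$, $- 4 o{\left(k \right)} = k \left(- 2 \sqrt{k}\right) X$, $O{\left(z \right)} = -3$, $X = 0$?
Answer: $3249$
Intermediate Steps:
$o{\left(k \right)} = 0$ ($o{\left(k \right)} = - \frac{k \left(- 2 \sqrt{k}\right) 0}{4} = - \frac{- 2 k^{\frac{3}{2}} \cdot 0}{4} = \left(- \frac{1}{4}\right) 0 = 0$)
$p{\left(y,r \right)} = 7 + 3 r y$ ($p{\left(y,r \right)} = 2 - \left(- 3 y r - 5\right) = 2 - \left(- 3 r y - 5\right) = 2 - \left(-5 - 3 r y\right) = 2 + \left(5 + 3 r y\right) = 7 + 3 r y$)
$\left(50 + p{\left(o{\left(-2 \right)},8 \right)}\right)^{2} = \left(50 + \left(7 + 3 \cdot 8 \cdot 0\right)\right)^{2} = \left(50 + \left(7 + 0\right)\right)^{2} = \left(50 + 7\right)^{2} = 57^{2} = 3249$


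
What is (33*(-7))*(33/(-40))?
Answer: 7623/40 ≈ 190.57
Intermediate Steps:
(33*(-7))*(33/(-40)) = -7623*(-1)/40 = -231*(-33/40) = 7623/40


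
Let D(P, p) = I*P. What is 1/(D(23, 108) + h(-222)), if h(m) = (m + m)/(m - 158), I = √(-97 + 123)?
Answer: -10545/124117529 + 207575*√26/124117529 ≈ 0.0084427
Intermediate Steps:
I = √26 ≈ 5.0990
h(m) = 2*m/(-158 + m) (h(m) = (2*m)/(-158 + m) = 2*m/(-158 + m))
D(P, p) = P*√26 (D(P, p) = √26*P = P*√26)
1/(D(23, 108) + h(-222)) = 1/(23*√26 + 2*(-222)/(-158 - 222)) = 1/(23*√26 + 2*(-222)/(-380)) = 1/(23*√26 + 2*(-222)*(-1/380)) = 1/(23*√26 + 111/95) = 1/(111/95 + 23*√26)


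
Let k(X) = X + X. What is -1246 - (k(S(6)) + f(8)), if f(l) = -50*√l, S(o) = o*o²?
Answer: -1678 + 100*√2 ≈ -1536.6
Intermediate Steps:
S(o) = o³
k(X) = 2*X
-1246 - (k(S(6)) + f(8)) = -1246 - (2*6³ - 100*√2) = -1246 - (2*216 - 100*√2) = -1246 - (432 - 100*√2) = -1246 + (-432 + 100*√2) = -1678 + 100*√2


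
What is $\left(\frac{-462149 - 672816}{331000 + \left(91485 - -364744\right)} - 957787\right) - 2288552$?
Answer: $- \frac{2555613339596}{787229} \approx -3.2463 \cdot 10^{6}$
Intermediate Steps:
$\left(\frac{-462149 - 672816}{331000 + \left(91485 - -364744\right)} - 957787\right) - 2288552 = \left(- \frac{1134965}{331000 + \left(91485 + 364744\right)} - 957787\right) - 2288552 = \left(- \frac{1134965}{331000 + 456229} - 957787\right) - 2288552 = \left(- \frac{1134965}{787229} - 957787\right) - 2288552 = - \frac{753998837188}{787229} - 2288552 = - \frac{2555613339596}{787229}$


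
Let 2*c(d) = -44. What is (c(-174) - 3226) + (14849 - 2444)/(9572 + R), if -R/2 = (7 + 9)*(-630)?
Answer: -96557131/29732 ≈ -3247.6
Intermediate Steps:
R = 20160 (R = -2*(7 + 9)*(-630) = -32*(-630) = -2*(-10080) = 20160)
c(d) = -22 (c(d) = (1/2)*(-44) = -22)
(c(-174) - 3226) + (14849 - 2444)/(9572 + R) = (-22 - 3226) + (14849 - 2444)/(9572 + 20160) = -3248 + 12405/29732 = -96557131/29732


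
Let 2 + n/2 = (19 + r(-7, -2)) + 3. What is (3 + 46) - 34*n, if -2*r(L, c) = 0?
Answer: -1311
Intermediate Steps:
r(L, c) = 0 (r(L, c) = -½*0 = 0)
n = 40 (n = -4 + 2*((19 + 0) + 3) = -4 + 2*(19 + 3) = -4 + 2*22 = -4 + 44 = 40)
(3 + 46) - 34*n = (3 + 46) - 34*40 = 49 - 1360 = -1311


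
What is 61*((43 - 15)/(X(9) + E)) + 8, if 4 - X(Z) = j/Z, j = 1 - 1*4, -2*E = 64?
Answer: -4460/83 ≈ -53.735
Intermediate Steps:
E = -32 (E = -1/2*64 = -32)
j = -3 (j = 1 - 4 = -3)
X(Z) = 4 + 3/Z (X(Z) = 4 - (-3)/Z = 4 + 3/Z)
61*((43 - 15)/(X(9) + E)) + 8 = 61*((43 - 15)/((4 + 3/9) - 32)) + 8 = 61*(28/((4 + 3*(1/9)) - 32)) + 8 = 61*(28/((4 + 1/3) - 32)) + 8 = 61*(28/(13/3 - 32)) + 8 = 61*(28/(-83/3)) + 8 = 61*(28*(-3/83)) + 8 = 61*(-84/83) + 8 = -5124/83 + 8 = -4460/83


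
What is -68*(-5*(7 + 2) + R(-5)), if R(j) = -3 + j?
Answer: 3604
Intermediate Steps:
-68*(-5*(7 + 2) + R(-5)) = -68*(-5*(7 + 2) + (-3 - 5)) = -68*(-5*9 - 8) = -68*(-45 - 8) = -68*(-53) = 3604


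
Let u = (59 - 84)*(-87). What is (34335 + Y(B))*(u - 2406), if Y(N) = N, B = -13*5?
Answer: -7916370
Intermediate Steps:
u = 2175 (u = -25*(-87) = 2175)
B = -65
(34335 + Y(B))*(u - 2406) = (34335 - 65)*(2175 - 2406) = 34270*(-231) = -7916370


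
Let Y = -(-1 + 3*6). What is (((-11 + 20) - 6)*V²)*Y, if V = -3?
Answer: -459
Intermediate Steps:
Y = -17 (Y = -(-1 + 18) = -1*17 = -17)
(((-11 + 20) - 6)*V²)*Y = (((-11 + 20) - 6)*(-3)²)*(-17) = ((9 - 6)*9)*(-17) = (3*9)*(-17) = 27*(-17) = -459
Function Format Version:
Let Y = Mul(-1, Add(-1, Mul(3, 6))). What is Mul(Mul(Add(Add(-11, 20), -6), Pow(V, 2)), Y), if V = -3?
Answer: -459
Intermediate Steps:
Y = -17 (Y = Mul(-1, Add(-1, 18)) = Mul(-1, 17) = -17)
Mul(Mul(Add(Add(-11, 20), -6), Pow(V, 2)), Y) = Mul(Mul(Add(Add(-11, 20), -6), Pow(-3, 2)), -17) = Mul(Mul(Add(9, -6), 9), -17) = Mul(Mul(3, 9), -17) = Mul(27, -17) = -459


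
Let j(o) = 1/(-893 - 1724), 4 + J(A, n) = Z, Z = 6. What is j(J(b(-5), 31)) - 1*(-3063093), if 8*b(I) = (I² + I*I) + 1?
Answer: 8016114380/2617 ≈ 3.0631e+6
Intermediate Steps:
b(I) = ⅛ + I²/4 (b(I) = ((I² + I*I) + 1)/8 = ((I² + I²) + 1)/8 = (2*I² + 1)/8 = (1 + 2*I²)/8 = ⅛ + I²/4)
J(A, n) = 2 (J(A, n) = -4 + 6 = 2)
j(o) = -1/2617 (j(o) = 1/(-2617) = -1/2617)
j(J(b(-5), 31)) - 1*(-3063093) = -1/2617 - 1*(-3063093) = -1/2617 + 3063093 = 8016114380/2617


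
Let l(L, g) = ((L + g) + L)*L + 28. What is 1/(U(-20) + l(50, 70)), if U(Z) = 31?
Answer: 1/8559 ≈ 0.00011684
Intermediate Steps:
l(L, g) = 28 + L*(g + 2*L) (l(L, g) = (g + 2*L)*L + 28 = L*(g + 2*L) + 28 = 28 + L*(g + 2*L))
1/(U(-20) + l(50, 70)) = 1/(31 + (28 + 2*50² + 50*70)) = 1/(31 + (28 + 2*2500 + 3500)) = 1/(31 + (28 + 5000 + 3500)) = 1/(31 + 8528) = 1/8559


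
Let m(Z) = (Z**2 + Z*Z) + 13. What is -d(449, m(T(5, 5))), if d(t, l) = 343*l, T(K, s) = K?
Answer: -21609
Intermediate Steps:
m(Z) = 13 + 2*Z**2 (m(Z) = (Z**2 + Z**2) + 13 = 2*Z**2 + 13 = 13 + 2*Z**2)
-d(449, m(T(5, 5))) = -343*(13 + 2*5**2) = -343*(13 + 2*25) = -343*(13 + 50) = -343*63 = -1*21609 = -21609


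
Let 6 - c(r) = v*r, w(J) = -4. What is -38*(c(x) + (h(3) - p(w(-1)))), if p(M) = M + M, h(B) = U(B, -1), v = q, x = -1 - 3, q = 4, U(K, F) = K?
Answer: -1254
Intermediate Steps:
x = -4
v = 4
h(B) = B
p(M) = 2*M
c(r) = 6 - 4*r
-38*(c(x) + (h(3) - p(w(-1)))) = -38*((6 - 4*(-4)) + (3 - 2*(-4))) = -38*((6 + 16) + (3 - 1*(-8))) = -38*(22 + (3 + 8)) = -38*(22 + 11) = -38*33 = -1254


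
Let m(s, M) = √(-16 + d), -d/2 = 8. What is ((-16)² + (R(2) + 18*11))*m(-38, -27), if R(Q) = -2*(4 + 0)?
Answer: 1784*I*√2 ≈ 2523.0*I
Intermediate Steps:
R(Q) = -8 (R(Q) = -2*4 = -8)
d = -16 (d = -2*8 = -16)
m(s, M) = 4*I*√2 (m(s, M) = √(-16 - 16) = √(-32) = 4*I*√2)
((-16)² + (R(2) + 18*11))*m(-38, -27) = ((-16)² + (-8 + 18*11))*(4*I*√2) = (256 + (-8 + 198))*(4*I*√2) = (256 + 190)*(4*I*√2) = 446*(4*I*√2) = 1784*I*√2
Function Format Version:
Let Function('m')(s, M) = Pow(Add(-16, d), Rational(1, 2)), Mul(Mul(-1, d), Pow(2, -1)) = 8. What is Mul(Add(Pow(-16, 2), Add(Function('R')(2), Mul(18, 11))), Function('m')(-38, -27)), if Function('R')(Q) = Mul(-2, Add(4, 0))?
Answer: Mul(1784, I, Pow(2, Rational(1, 2))) ≈ Mul(2523.0, I)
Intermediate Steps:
Function('R')(Q) = -8 (Function('R')(Q) = Mul(-2, 4) = -8)
d = -16 (d = Mul(-2, 8) = -16)
Function('m')(s, M) = Mul(4, I, Pow(2, Rational(1, 2))) (Function('m')(s, M) = Pow(Add(-16, -16), Rational(1, 2)) = Pow(-32, Rational(1, 2)) = Mul(4, I, Pow(2, Rational(1, 2))))
Mul(Add(Pow(-16, 2), Add(Function('R')(2), Mul(18, 11))), Function('m')(-38, -27)) = Mul(Add(Pow(-16, 2), Add(-8, Mul(18, 11))), Mul(4, I, Pow(2, Rational(1, 2)))) = Mul(Add(256, Add(-8, 198)), Mul(4, I, Pow(2, Rational(1, 2)))) = Mul(Add(256, 190), Mul(4, I, Pow(2, Rational(1, 2)))) = Mul(446, Mul(4, I, Pow(2, Rational(1, 2)))) = Mul(1784, I, Pow(2, Rational(1, 2)))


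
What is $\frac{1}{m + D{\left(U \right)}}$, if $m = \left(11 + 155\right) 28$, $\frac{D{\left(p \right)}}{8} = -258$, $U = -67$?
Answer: $\frac{1}{2584} \approx 0.000387$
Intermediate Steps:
$D{\left(p \right)} = -2064$ ($D{\left(p \right)} = 8 \left(-258\right) = -2064$)
$m = 4648$ ($m = 166 \cdot 28 = 4648$)
$\frac{1}{m + D{\left(U \right)}} = \frac{1}{4648 - 2064} = \frac{1}{2584}$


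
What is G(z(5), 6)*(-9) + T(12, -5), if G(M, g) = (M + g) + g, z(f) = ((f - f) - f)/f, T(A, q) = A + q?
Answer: -92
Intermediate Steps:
z(f) = -1 (z(f) = (0 - f)/f = (-f)/f = -1)
G(M, g) = M + 2*g
G(z(5), 6)*(-9) + T(12, -5) = (-1 + 2*6)*(-9) + (12 - 5) = (-1 + 12)*(-9) + 7 = 11*(-9) + 7 = -99 + 7 = -92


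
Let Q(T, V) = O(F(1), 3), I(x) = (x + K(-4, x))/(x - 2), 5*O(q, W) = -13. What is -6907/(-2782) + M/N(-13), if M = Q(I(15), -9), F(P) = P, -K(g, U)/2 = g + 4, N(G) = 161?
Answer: 5523969/2239510 ≈ 2.4666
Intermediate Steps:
K(g, U) = -8 - 2*g (K(g, U) = -2*(g + 4) = -2*(4 + g) = -8 - 2*g)
O(q, W) = -13/5 (O(q, W) = (1/5)*(-13) = -13/5)
I(x) = x/(-2 + x) (I(x) = (x + (-8 - 2*(-4)))/(x - 2) = (x + (-8 + 8))/(-2 + x) = (x + 0)/(-2 + x) = x/(-2 + x))
Q(T, V) = -13/5
M = -13/5 ≈ -2.6000
-6907/(-2782) + M/N(-13) = -6907/(-2782) - 13/5/161 = -6907*(-1/2782) - 13/5*1/161 = 6907/2782 - 13/805 = 5523969/2239510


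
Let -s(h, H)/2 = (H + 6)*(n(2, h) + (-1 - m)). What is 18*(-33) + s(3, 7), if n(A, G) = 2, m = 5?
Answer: -490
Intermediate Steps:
s(h, H) = 48 + 8*H (s(h, H) = -2*(H + 6)*(2 + (-1 - 1*5)) = -2*(6 + H)*(2 + (-1 - 5)) = -2*(6 + H)*(2 - 6) = -2*(6 + H)*(-4) = -2*(-24 - 4*H) = 48 + 8*H)
18*(-33) + s(3, 7) = 18*(-33) + (48 + 8*7) = -594 + (48 + 56) = -594 + 104 = -490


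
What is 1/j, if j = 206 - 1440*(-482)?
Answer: 1/694286 ≈ 1.4403e-6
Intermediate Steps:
j = 694286 (j = 206 + 694080 = 694286)
1/j = 1/694286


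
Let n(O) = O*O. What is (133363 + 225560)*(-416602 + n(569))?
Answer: -33322770243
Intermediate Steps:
n(O) = O²
(133363 + 225560)*(-416602 + n(569)) = (133363 + 225560)*(-416602 + 569²) = 358923*(-416602 + 323761) = 358923*(-92841) = -33322770243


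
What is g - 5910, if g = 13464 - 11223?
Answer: -3669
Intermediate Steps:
g = 2241
g - 5910 = 2241 - 5910 = -3669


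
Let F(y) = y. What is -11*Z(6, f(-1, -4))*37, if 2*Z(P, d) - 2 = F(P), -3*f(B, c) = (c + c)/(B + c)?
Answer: -1628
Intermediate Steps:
f(B, c) = -2*c/(3*(B + c)) (f(B, c) = -(c + c)/(3*(B + c)) = -2*c/(3*(B + c)))
Z(P, d) = 1 + P/2
-11*Z(6, f(-1, -4))*37 = -11*(1 + (½)*6)*37 = -11*(1 + 3)*37 = -11*4*37 = -44*37 = -1628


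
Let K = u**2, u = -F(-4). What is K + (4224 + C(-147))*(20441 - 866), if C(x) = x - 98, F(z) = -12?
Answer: 77889069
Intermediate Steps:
C(x) = -98 + x
u = 12 (u = -1*(-12) = 12)
K = 144 (K = 12**2 = 144)
K + (4224 + C(-147))*(20441 - 866) = 144 + (4224 + (-98 - 147))*(20441 - 866) = 144 + (4224 - 245)*19575 = 144 + 3979*19575 = 144 + 77888925 = 77889069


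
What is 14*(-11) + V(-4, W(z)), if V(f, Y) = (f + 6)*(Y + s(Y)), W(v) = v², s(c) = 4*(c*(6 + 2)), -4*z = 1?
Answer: -1199/8 ≈ -149.88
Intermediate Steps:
z = -¼ (z = -¼*1 = -¼ ≈ -0.25000)
s(c) = 32*c (s(c) = 4*(c*8) = 4*(8*c) = 32*c)
V(f, Y) = 33*Y*(6 + f) (V(f, Y) = (f + 6)*(Y + 32*Y) = (6 + f)*(33*Y) = 33*Y*(6 + f))
14*(-11) + V(-4, W(z)) = 14*(-11) + 33*(-¼)²*(6 - 4) = -154 + 33*(1/16)*2 = -154 + 33/8 = -1199/8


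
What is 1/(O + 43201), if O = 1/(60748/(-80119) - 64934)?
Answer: 5202507894/224753543448575 ≈ 2.3148e-5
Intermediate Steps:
O = -80119/5202507894 (O = 1/(60748*(-1/80119) - 64934) = 1/(-60748/80119 - 64934) = 1/(-5202507894/80119) = -80119/5202507894 ≈ -1.5400e-5)
1/(O + 43201) = 1/(-80119/5202507894 + 43201) = 1/(224753543448575/5202507894) = 5202507894/224753543448575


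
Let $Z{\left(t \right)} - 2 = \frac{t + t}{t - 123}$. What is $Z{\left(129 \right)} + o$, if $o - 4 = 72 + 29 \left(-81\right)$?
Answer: $-2228$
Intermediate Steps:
$Z{\left(t \right)} = 2 + \frac{2 t}{-123 + t}$ ($Z{\left(t \right)} = 2 + \frac{t + t}{t - 123} = 2 + \frac{2 t}{-123 + t}$)
$o = -2273$ ($o = 4 + \left(72 + 29 \left(-81\right)\right) = 4 + \left(72 - 2349\right) = 4 - 2277 = -2273$)
$Z{\left(129 \right)} + o = \frac{2 \left(-123 + 2 \cdot 129\right)}{-123 + 129} - 2273 = \frac{2 \left(-123 + 258\right)}{6} - 2273 = 2 \cdot \frac{1}{6} \cdot 135 - 2273 = 45 - 2273 = -2228$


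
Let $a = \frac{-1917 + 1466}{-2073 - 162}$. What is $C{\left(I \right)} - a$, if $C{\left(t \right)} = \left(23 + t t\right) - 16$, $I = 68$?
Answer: $\frac{10349834}{2235} \approx 4630.8$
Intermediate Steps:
$a = \frac{451}{2235}$ ($a = - \frac{451}{-2235} = \left(-451\right) \left(- \frac{1}{2235}\right) = \frac{451}{2235} \approx 0.20179$)
$C{\left(t \right)} = 7 + t^{2}$ ($C{\left(t \right)} = \left(23 + t^{2}\right) - 16 = 7 + t^{2}$)
$C{\left(I \right)} - a = \left(7 + 68^{2}\right) - \frac{451}{2235} = \left(7 + 4624\right) - \frac{451}{2235} = 4631 - \frac{451}{2235} = \frac{10349834}{2235}$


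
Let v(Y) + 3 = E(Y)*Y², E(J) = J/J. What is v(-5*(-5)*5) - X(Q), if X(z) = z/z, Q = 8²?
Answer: 15621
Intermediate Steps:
E(J) = 1
Q = 64
X(z) = 1
v(Y) = -3 + Y² (v(Y) = -3 + 1*Y² = -3 + Y²)
v(-5*(-5)*5) - X(Q) = (-3 + (-5*(-5)*5)²) - 1*1 = (-3 + (25*5)²) - 1 = (-3 + 125²) - 1 = (-3 + 15625) - 1 = 15622 - 1 = 15621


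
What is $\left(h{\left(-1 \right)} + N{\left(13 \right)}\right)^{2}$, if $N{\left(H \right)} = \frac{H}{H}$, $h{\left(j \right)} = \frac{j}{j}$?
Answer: $4$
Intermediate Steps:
$h{\left(j \right)} = 1$
$N{\left(H \right)} = 1$
$\left(h{\left(-1 \right)} + N{\left(13 \right)}\right)^{2} = \left(1 + 1\right)^{2} = 2^{2} = 4$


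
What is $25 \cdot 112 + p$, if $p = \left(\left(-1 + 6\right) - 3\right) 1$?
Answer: $2802$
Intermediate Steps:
$p = 2$ ($p = \left(5 - 3\right) 1 = 2 \cdot 1 = 2$)
$25 \cdot 112 + p = 25 \cdot 112 + 2 = 2800 + 2 = 2802$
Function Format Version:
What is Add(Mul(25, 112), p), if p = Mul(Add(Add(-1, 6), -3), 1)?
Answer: 2802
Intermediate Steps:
p = 2 (p = Mul(Add(5, -3), 1) = Mul(2, 1) = 2)
Add(Mul(25, 112), p) = Add(Mul(25, 112), 2) = Add(2800, 2) = 2802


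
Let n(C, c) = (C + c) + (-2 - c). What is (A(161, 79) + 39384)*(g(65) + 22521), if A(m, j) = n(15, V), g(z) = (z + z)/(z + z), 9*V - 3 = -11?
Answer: 887299234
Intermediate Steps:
V = -8/9 (V = 1/3 + (1/9)*(-11) = 1/3 - 11/9 = -8/9 ≈ -0.88889)
n(C, c) = -2 + C
g(z) = 1 (g(z) = (2*z)/((2*z)) = (2*z)*(1/(2*z)) = 1)
A(m, j) = 13 (A(m, j) = -2 + 15 = 13)
(A(161, 79) + 39384)*(g(65) + 22521) = (13 + 39384)*(1 + 22521) = 39397*22522 = 887299234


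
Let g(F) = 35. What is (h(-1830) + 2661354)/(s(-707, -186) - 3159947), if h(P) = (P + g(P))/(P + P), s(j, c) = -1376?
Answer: -1948111487/2314088436 ≈ -0.84185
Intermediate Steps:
h(P) = (35 + P)/(2*P) (h(P) = (P + 35)/(P + P) = (35 + P)/((2*P)) = (35 + P)*(1/(2*P)) = (35 + P)/(2*P))
(h(-1830) + 2661354)/(s(-707, -186) - 3159947) = ((1/2)*(35 - 1830)/(-1830) + 2661354)/(-1376 - 3159947) = ((1/2)*(-1/1830)*(-1795) + 2661354)/(-3161323) = (359/732 + 2661354)*(-1/3161323) = (1948111487/732)*(-1/3161323) = -1948111487/2314088436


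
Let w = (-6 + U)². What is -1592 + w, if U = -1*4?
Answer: -1492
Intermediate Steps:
U = -4
w = 100 (w = (-6 - 4)² = (-10)² = 100)
-1592 + w = -1592 + 100 = -1492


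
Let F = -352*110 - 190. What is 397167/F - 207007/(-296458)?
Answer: -9140724343/961265065 ≈ -9.5091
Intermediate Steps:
F = -38910 (F = -38720 - 190 = -38910)
397167/F - 207007/(-296458) = 397167/(-38910) - 207007/(-296458) = 397167*(-1/38910) - 207007*(-1/296458) = -132389/12970 + 207007/296458 = -9140724343/961265065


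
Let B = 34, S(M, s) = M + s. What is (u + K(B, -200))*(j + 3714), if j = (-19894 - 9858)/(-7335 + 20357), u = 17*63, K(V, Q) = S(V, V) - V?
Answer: 1570853570/383 ≈ 4.1014e+6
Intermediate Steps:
K(V, Q) = V (K(V, Q) = (V + V) - V = 2*V - V = V)
u = 1071
j = -14876/6511 (j = -29752/13022 = -29752*1/13022 = -14876/6511 ≈ -2.2847)
(u + K(B, -200))*(j + 3714) = (1071 + 34)*(-14876/6511 + 3714) = 1105*(24166978/6511) = 1570853570/383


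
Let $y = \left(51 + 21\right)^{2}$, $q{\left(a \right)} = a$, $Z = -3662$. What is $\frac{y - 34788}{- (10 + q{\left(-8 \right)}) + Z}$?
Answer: $\frac{7401}{916} \approx 8.0797$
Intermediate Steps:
$y = 5184$ ($y = 72^{2} = 5184$)
$\frac{y - 34788}{- (10 + q{\left(-8 \right)}) + Z} = \frac{5184 - 34788}{- (10 - 8) - 3662} = - \frac{29604}{\left(-1\right) 2 - 3662} = - \frac{29604}{-2 - 3662} = - \frac{29604}{-3664} = \left(-29604\right) \left(- \frac{1}{3664}\right) = \frac{7401}{916}$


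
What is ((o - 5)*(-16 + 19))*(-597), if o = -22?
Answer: 48357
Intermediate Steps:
((o - 5)*(-16 + 19))*(-597) = ((-22 - 5)*(-16 + 19))*(-597) = -27*3*(-597) = -81*(-597) = 48357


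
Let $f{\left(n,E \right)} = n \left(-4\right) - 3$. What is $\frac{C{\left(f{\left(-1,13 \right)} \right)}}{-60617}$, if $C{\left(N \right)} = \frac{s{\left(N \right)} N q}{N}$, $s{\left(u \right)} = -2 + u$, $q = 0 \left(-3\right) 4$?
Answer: $0$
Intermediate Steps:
$q = 0$ ($q = 0 \cdot 4 = 0$)
$f{\left(n,E \right)} = -3 - 4 n$ ($f{\left(n,E \right)} = - 4 n - 3 = -3 - 4 n$)
$C{\left(N \right)} = 0$ ($C{\left(N \right)} = \frac{\left(-2 + N\right) N 0}{N} = \frac{N \left(-2 + N\right) 0}{N} = \frac{0}{N} = 0$)
$\frac{C{\left(f{\left(-1,13 \right)} \right)}}{-60617} = \frac{0}{-60617} = 0 \left(- \frac{1}{60617}\right) = 0$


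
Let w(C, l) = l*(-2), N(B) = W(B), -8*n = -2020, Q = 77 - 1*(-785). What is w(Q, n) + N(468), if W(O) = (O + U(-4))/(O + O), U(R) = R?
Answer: -59027/117 ≈ -504.50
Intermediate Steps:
Q = 862 (Q = 77 + 785 = 862)
n = 505/2 (n = -⅛*(-2020) = 505/2 ≈ 252.50)
W(O) = (-4 + O)/(2*O) (W(O) = (O - 4)/(O + O) = (-4 + O)/((2*O)) = (-4 + O)*(1/(2*O)) = (-4 + O)/(2*O))
N(B) = (-4 + B)/(2*B)
w(C, l) = -2*l
w(Q, n) + N(468) = -2*505/2 + (½)*(-4 + 468)/468 = -505 + (½)*(1/468)*464 = -505 + 58/117 = -59027/117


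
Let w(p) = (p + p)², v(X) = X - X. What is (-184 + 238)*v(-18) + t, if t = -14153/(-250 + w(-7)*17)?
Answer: -14153/3082 ≈ -4.5921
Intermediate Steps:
v(X) = 0
w(p) = 4*p² (w(p) = (2*p)² = 4*p²)
t = -14153/3082 (t = -14153/(-250 + (4*(-7)²)*17) = -14153/(-250 + (4*49)*17) = -14153/(-250 + 196*17) = -14153/(-250 + 3332) = -14153/3082 ≈ -4.5921)
(-184 + 238)*v(-18) + t = (-184 + 238)*0 - 14153/3082 = 54*0 - 14153/3082 = 0 - 14153/3082 = -14153/3082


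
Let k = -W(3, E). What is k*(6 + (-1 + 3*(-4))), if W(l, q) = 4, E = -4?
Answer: 28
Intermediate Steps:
k = -4 (k = -1*4 = -4)
k*(6 + (-1 + 3*(-4))) = -4*(6 + (-1 + 3*(-4))) = -4*(6 + (-1 - 12)) = -4*(6 - 13) = -4*(-7) = 28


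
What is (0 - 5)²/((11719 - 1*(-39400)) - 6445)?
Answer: 25/44674 ≈ 0.00055961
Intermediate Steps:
(0 - 5)²/((11719 - 1*(-39400)) - 6445) = (-5)²/((11719 + 39400) - 6445) = 25/(51119 - 6445) = 25/44674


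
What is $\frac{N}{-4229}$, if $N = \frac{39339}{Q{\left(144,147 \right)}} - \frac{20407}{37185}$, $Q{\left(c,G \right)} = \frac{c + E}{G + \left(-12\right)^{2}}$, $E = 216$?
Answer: $- \frac{9459410701}{1258042920} \approx -7.5191$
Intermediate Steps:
$Q{\left(c,G \right)} = \frac{216 + c}{144 + G}$ ($Q{\left(c,G \right)} = \frac{c + 216}{G + \left(-12\right)^{2}} = \frac{216 + c}{G + 144} = \frac{216 + c}{144 + G}$)
$N = \frac{9459410701}{297480}$ ($N = \frac{39339}{\frac{1}{144 + 147} \left(216 + 144\right)} - \frac{20407}{37185} = \frac{39339}{\frac{1}{291} \cdot 360} - \frac{20407}{37185} = \frac{39339}{\frac{120}{97}} - \frac{20407}{37185} = 39339 \cdot \frac{97}{120} - \frac{20407}{37185} = \frac{1271961}{40} - \frac{20407}{37185} = \frac{9459410701}{297480} \approx 31798.0$)
$\frac{N}{-4229} = \frac{9459410701}{297480 \left(-4229\right)} = \frac{9459410701}{297480} \left(- \frac{1}{4229}\right) = - \frac{9459410701}{1258042920}$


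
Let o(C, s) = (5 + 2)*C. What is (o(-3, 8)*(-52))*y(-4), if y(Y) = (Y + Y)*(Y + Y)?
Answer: 69888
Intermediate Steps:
o(C, s) = 7*C
y(Y) = 4*Y² (y(Y) = (2*Y)*(2*Y) = 4*Y²)
(o(-3, 8)*(-52))*y(-4) = ((7*(-3))*(-52))*(4*(-4)²) = (-21*(-52))*(4*16) = 1092*64 = 69888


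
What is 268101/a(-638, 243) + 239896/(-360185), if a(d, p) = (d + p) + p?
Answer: -96602422877/54748120 ≈ -1764.5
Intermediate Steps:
a(d, p) = d + 2*p
268101/a(-638, 243) + 239896/(-360185) = 268101/(-638 + 2*243) + 239896/(-360185) = 268101/(-638 + 486) + 239896*(-1/360185) = 268101/(-152) - 239896/360185 = 268101*(-1/152) - 239896/360185 = -268101/152 - 239896/360185 = -96602422877/54748120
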